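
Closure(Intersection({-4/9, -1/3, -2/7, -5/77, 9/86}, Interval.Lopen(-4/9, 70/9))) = {-1/3, -2/7, -5/77, 9/86}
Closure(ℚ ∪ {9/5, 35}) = ℝ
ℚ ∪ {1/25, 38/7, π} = ℚ ∪ {π}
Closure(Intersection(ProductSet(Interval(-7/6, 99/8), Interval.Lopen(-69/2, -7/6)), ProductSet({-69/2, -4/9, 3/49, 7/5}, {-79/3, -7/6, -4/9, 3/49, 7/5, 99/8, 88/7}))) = ProductSet({-4/9, 3/49, 7/5}, {-79/3, -7/6})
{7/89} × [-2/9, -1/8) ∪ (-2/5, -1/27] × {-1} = ({7/89} × [-2/9, -1/8)) ∪ ((-2/5, -1/27] × {-1})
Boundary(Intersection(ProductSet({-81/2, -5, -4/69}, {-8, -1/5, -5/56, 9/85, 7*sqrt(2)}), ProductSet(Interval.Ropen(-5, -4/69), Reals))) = ProductSet({-5}, {-8, -1/5, -5/56, 9/85, 7*sqrt(2)})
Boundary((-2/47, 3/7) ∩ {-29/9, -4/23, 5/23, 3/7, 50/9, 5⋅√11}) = {5/23}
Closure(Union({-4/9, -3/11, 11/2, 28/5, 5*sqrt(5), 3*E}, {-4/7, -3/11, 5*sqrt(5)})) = {-4/7, -4/9, -3/11, 11/2, 28/5, 5*sqrt(5), 3*E}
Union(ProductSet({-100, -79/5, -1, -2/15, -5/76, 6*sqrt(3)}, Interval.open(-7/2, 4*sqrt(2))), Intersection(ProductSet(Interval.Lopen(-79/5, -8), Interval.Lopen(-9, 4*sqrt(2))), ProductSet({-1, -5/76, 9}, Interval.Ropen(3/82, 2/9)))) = ProductSet({-100, -79/5, -1, -2/15, -5/76, 6*sqrt(3)}, Interval.open(-7/2, 4*sqrt(2)))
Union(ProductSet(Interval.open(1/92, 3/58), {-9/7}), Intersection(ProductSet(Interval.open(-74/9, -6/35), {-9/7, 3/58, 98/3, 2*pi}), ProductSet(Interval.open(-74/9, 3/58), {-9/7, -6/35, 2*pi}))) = Union(ProductSet(Interval.open(-74/9, -6/35), {-9/7, 2*pi}), ProductSet(Interval.open(1/92, 3/58), {-9/7}))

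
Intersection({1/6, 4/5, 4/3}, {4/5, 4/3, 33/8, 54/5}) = {4/5, 4/3}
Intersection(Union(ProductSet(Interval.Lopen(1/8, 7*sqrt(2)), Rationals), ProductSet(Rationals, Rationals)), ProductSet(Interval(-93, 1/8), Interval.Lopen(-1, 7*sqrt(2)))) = ProductSet(Intersection(Interval(-93, 1/8), Rationals), Intersection(Interval.Lopen(-1, 7*sqrt(2)), Rationals))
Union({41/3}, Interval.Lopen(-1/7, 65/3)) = Interval.Lopen(-1/7, 65/3)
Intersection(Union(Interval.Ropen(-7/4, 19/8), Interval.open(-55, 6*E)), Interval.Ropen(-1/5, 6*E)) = Interval.Ropen(-1/5, 6*E)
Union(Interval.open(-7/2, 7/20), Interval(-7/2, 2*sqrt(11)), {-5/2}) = Interval(-7/2, 2*sqrt(11))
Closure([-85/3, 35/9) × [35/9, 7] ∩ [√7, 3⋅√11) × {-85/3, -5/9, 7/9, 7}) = [√7, 35/9] × {7}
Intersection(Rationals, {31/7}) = {31/7}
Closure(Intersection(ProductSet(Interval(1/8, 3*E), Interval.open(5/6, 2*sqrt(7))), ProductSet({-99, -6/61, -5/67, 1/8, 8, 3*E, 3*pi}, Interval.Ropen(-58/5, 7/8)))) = ProductSet({1/8, 8, 3*E}, Interval(5/6, 7/8))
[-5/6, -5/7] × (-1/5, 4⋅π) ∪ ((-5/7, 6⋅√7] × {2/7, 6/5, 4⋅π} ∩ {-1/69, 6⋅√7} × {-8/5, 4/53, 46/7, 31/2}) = [-5/6, -5/7] × (-1/5, 4⋅π)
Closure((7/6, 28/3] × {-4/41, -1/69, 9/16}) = [7/6, 28/3] × {-4/41, -1/69, 9/16}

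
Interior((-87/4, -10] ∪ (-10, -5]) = (-87/4, -5)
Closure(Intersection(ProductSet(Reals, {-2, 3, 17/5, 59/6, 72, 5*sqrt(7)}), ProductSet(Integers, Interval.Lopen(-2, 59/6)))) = ProductSet(Integers, {3, 17/5, 59/6})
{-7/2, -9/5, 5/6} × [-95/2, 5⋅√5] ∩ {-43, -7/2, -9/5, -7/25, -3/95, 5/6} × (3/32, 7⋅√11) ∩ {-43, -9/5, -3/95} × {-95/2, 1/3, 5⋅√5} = {-9/5} × {1/3, 5⋅√5}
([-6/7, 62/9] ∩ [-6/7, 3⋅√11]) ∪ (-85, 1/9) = (-85, 62/9]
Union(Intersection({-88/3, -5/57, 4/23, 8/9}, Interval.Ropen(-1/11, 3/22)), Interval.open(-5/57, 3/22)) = Interval.Ropen(-5/57, 3/22)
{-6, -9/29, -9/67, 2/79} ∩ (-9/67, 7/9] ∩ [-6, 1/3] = {2/79}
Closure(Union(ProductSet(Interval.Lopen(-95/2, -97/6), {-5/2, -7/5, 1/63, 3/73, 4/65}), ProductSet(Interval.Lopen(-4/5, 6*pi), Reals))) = Union(ProductSet(Interval(-95/2, -97/6), {-5/2, -7/5, 1/63, 3/73, 4/65}), ProductSet(Interval(-4/5, 6*pi), Reals))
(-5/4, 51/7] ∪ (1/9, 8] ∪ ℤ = ℤ ∪ (-5/4, 8]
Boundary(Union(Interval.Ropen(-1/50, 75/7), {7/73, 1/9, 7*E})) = {-1/50, 75/7, 7*E}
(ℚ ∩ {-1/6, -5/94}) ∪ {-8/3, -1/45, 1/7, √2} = {-8/3, -1/6, -5/94, -1/45, 1/7, √2}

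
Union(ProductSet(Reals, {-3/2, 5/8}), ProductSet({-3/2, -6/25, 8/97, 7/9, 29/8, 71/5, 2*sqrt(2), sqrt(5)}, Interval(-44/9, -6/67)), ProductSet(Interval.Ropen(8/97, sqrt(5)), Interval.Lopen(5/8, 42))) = Union(ProductSet({-3/2, -6/25, 8/97, 7/9, 29/8, 71/5, 2*sqrt(2), sqrt(5)}, Interval(-44/9, -6/67)), ProductSet(Interval.Ropen(8/97, sqrt(5)), Interval.Lopen(5/8, 42)), ProductSet(Reals, {-3/2, 5/8}))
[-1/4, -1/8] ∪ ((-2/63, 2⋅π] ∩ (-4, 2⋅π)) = [-1/4, -1/8] ∪ (-2/63, 2⋅π)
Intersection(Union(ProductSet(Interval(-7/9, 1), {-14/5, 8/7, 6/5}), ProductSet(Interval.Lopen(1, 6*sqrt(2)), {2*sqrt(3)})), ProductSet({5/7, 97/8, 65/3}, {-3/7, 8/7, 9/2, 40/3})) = ProductSet({5/7}, {8/7})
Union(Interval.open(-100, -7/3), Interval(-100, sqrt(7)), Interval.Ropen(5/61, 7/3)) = Interval(-100, sqrt(7))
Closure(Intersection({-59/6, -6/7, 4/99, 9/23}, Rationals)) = {-59/6, -6/7, 4/99, 9/23}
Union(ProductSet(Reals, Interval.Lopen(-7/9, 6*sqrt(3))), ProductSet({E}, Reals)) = Union(ProductSet({E}, Reals), ProductSet(Reals, Interval.Lopen(-7/9, 6*sqrt(3))))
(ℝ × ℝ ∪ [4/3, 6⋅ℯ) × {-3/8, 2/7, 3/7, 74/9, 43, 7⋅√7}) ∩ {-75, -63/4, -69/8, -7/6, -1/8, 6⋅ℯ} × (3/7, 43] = {-75, -63/4, -69/8, -7/6, -1/8, 6⋅ℯ} × (3/7, 43]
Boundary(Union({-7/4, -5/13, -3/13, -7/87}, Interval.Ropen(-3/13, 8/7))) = {-7/4, -5/13, -3/13, 8/7}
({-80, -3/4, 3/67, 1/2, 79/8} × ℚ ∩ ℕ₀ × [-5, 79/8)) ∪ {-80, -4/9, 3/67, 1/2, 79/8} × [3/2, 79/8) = {-80, -4/9, 3/67, 1/2, 79/8} × [3/2, 79/8)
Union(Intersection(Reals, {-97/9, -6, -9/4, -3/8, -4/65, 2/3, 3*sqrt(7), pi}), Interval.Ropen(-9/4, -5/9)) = Union({-97/9, -6, -3/8, -4/65, 2/3, 3*sqrt(7), pi}, Interval.Ropen(-9/4, -5/9))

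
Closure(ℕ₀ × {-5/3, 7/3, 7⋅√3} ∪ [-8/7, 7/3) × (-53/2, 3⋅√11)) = ({-8/7, 7/3} × [-53/2, 3⋅√11]) ∪ ([-8/7, 7/3] × {-53/2, 3⋅√11}) ∪ ([-8/7, 7/3) × (-53/2, 3⋅√11)) ∪ ((ℕ₀ ∪ (ℕ₀ \ (-8/7, 7/3))) × {-5/3, 7/3, 7⋅√3})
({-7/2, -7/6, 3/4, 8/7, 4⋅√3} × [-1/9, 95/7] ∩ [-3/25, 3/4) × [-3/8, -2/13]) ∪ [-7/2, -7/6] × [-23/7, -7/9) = [-7/2, -7/6] × [-23/7, -7/9)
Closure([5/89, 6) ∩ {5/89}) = {5/89}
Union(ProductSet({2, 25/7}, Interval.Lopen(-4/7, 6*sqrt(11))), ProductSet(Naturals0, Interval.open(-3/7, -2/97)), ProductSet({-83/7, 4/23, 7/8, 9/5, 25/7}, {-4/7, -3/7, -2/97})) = Union(ProductSet({2, 25/7}, Interval.Lopen(-4/7, 6*sqrt(11))), ProductSet({-83/7, 4/23, 7/8, 9/5, 25/7}, {-4/7, -3/7, -2/97}), ProductSet(Naturals0, Interval.open(-3/7, -2/97)))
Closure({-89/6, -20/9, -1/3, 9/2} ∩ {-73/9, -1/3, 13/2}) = {-1/3}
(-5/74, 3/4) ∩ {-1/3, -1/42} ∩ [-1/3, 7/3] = {-1/42}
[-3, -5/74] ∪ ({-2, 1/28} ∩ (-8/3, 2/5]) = [-3, -5/74] ∪ {1/28}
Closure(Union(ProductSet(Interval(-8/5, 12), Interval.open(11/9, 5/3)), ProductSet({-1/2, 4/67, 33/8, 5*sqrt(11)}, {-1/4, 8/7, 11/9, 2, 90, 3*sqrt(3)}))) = Union(ProductSet({-1/2, 4/67, 33/8, 5*sqrt(11)}, {-1/4, 8/7, 11/9, 2, 90, 3*sqrt(3)}), ProductSet(Interval(-8/5, 12), Interval(11/9, 5/3)))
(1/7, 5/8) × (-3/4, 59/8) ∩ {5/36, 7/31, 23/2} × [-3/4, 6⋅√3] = {7/31} × (-3/4, 59/8)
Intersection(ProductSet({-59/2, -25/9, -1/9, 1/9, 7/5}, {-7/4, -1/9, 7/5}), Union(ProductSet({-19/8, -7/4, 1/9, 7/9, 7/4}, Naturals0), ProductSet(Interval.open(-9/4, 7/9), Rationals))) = ProductSet({-1/9, 1/9}, {-7/4, -1/9, 7/5})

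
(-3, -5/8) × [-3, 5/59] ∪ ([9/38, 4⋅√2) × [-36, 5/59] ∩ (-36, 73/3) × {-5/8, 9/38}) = ((-3, -5/8) × [-3, 5/59]) ∪ ([9/38, 4⋅√2) × {-5/8})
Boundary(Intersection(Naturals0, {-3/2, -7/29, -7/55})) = EmptySet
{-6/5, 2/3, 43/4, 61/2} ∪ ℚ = ℚ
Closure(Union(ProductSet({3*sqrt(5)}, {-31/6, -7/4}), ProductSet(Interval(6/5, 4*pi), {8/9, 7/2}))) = Union(ProductSet({3*sqrt(5)}, {-31/6, -7/4}), ProductSet(Interval(6/5, 4*pi), {8/9, 7/2}))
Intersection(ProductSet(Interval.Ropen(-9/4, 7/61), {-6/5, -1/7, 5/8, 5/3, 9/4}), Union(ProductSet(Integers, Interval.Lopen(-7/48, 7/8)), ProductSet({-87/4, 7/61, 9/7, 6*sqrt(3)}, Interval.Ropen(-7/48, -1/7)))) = ProductSet(Range(-2, 1, 1), {-1/7, 5/8})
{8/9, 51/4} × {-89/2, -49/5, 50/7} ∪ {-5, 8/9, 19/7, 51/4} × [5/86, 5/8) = ({8/9, 51/4} × {-89/2, -49/5, 50/7}) ∪ ({-5, 8/9, 19/7, 51/4} × [5/86, 5/8))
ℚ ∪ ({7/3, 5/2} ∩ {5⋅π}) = ℚ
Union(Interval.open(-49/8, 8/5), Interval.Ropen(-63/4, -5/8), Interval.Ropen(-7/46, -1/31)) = Interval.Ropen(-63/4, 8/5)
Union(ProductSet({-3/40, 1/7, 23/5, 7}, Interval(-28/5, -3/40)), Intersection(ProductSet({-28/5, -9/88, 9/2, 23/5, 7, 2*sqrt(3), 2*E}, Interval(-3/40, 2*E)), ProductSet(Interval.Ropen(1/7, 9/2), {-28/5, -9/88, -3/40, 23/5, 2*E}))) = Union(ProductSet({2*sqrt(3)}, {-3/40, 23/5, 2*E}), ProductSet({-3/40, 1/7, 23/5, 7}, Interval(-28/5, -3/40)))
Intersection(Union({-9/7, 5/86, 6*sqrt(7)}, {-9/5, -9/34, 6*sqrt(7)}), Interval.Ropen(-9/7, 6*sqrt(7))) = {-9/7, -9/34, 5/86}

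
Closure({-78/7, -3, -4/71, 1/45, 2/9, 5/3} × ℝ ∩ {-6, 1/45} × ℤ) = {1/45} × ℤ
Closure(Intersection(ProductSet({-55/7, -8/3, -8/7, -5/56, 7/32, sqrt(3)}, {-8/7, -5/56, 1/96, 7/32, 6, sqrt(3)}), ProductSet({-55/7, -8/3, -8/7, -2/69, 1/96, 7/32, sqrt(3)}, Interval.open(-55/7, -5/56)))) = ProductSet({-55/7, -8/3, -8/7, 7/32, sqrt(3)}, {-8/7})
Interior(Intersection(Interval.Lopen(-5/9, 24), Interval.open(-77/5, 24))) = Interval.open(-5/9, 24)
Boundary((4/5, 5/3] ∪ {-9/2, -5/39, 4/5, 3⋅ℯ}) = {-9/2, -5/39, 4/5, 5/3, 3⋅ℯ}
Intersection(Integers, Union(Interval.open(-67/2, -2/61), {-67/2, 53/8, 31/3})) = Range(-33, 0, 1)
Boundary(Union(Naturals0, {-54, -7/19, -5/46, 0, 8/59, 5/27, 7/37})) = Union({-54, -7/19, -5/46, 8/59, 5/27, 7/37}, Naturals0)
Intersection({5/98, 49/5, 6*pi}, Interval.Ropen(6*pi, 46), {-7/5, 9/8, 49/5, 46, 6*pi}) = {6*pi}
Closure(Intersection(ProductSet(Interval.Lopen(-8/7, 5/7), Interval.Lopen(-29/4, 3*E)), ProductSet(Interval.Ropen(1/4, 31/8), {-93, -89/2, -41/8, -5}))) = ProductSet(Interval(1/4, 5/7), {-41/8, -5})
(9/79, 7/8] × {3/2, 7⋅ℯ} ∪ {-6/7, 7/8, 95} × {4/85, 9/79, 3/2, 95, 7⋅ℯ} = ((9/79, 7/8] × {3/2, 7⋅ℯ}) ∪ ({-6/7, 7/8, 95} × {4/85, 9/79, 3/2, 95, 7⋅ℯ})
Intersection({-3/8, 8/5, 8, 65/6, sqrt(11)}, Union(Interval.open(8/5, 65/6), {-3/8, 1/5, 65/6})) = {-3/8, 8, 65/6, sqrt(11)}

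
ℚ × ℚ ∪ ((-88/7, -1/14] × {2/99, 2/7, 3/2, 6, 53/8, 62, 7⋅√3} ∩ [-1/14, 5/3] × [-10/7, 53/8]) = ℚ × ℚ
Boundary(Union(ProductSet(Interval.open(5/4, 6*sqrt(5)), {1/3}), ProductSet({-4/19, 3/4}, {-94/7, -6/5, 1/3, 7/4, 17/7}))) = Union(ProductSet({-4/19, 3/4}, {-94/7, -6/5, 1/3, 7/4, 17/7}), ProductSet(Interval(5/4, 6*sqrt(5)), {1/3}))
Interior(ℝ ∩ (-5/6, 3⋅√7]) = (-5/6, 3⋅√7)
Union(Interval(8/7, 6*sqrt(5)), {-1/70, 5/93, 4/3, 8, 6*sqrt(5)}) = Union({-1/70, 5/93}, Interval(8/7, 6*sqrt(5)))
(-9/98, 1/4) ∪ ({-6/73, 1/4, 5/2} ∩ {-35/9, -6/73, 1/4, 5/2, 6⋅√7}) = (-9/98, 1/4] ∪ {5/2}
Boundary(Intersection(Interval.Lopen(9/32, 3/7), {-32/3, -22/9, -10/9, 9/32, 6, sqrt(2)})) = EmptySet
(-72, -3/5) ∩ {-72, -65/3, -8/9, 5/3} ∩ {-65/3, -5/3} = {-65/3}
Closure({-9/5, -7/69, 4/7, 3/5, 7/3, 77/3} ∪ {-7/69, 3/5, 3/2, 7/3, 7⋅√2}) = {-9/5, -7/69, 4/7, 3/5, 3/2, 7/3, 77/3, 7⋅√2}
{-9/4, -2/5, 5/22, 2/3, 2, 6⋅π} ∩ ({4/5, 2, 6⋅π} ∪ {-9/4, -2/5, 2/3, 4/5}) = {-9/4, -2/5, 2/3, 2, 6⋅π}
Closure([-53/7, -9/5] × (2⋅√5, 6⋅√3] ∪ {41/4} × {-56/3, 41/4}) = ({41/4} × {-56/3, 41/4}) ∪ ([-53/7, -9/5] × [2⋅√5, 6⋅√3])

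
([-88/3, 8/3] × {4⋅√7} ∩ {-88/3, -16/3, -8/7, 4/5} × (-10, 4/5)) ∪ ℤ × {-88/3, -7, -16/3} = ℤ × {-88/3, -7, -16/3}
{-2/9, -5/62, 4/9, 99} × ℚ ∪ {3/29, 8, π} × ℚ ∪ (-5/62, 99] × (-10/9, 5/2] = ({-2/9, -5/62, 3/29, 4/9, 8, 99, π} × ℚ) ∪ ((-5/62, 99] × (-10/9, 5/2])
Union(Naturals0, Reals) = Reals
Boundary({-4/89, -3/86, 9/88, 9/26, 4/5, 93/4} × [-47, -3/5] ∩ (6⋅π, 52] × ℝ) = {93/4} × [-47, -3/5]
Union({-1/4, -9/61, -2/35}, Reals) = Reals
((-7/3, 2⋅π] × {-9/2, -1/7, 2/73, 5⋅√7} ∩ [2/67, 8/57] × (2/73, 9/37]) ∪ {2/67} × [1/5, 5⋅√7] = {2/67} × [1/5, 5⋅√7]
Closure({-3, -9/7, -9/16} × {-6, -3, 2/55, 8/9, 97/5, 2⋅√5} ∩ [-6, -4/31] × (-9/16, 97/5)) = {-3, -9/7, -9/16} × {2/55, 8/9, 2⋅√5}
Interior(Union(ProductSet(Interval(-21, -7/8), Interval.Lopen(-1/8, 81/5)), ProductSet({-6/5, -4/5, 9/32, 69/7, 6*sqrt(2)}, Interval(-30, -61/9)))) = ProductSet(Interval.open(-21, -7/8), Interval.open(-1/8, 81/5))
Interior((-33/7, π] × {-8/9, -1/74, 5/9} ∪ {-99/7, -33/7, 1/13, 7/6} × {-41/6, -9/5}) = ∅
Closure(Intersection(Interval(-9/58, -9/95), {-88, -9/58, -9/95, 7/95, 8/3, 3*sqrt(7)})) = {-9/58, -9/95}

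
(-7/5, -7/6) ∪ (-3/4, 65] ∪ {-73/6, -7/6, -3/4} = {-73/6} ∪ (-7/5, -7/6] ∪ [-3/4, 65]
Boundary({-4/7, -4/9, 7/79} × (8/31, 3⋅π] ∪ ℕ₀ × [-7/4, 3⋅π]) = (ℕ₀ × [-7/4, 3⋅π]) ∪ ({-4/7, -4/9, 7/79} × [8/31, 3⋅π])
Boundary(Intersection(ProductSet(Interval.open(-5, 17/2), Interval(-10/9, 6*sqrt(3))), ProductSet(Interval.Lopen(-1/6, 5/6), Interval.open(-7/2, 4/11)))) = Union(ProductSet({-1/6, 5/6}, Interval(-10/9, 4/11)), ProductSet(Interval(-1/6, 5/6), {-10/9, 4/11}))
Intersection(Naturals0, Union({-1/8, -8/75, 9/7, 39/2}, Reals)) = Naturals0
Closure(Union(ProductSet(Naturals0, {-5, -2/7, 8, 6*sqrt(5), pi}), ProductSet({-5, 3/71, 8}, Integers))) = Union(ProductSet({-5, 3/71, 8}, Integers), ProductSet(Naturals0, {-5, -2/7, 8, 6*sqrt(5), pi}))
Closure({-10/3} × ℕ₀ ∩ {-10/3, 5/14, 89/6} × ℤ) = {-10/3} × ℕ₀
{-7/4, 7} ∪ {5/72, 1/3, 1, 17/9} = {-7/4, 5/72, 1/3, 1, 17/9, 7}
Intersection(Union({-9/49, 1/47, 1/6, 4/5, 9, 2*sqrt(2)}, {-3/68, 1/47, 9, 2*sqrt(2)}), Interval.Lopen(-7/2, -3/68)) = {-9/49, -3/68}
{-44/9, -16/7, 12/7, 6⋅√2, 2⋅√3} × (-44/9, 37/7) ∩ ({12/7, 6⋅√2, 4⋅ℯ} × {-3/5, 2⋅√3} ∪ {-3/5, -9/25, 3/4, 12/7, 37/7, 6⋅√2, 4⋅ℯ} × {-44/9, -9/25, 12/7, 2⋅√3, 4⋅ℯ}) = {12/7, 6⋅√2} × {-3/5, -9/25, 12/7, 2⋅√3}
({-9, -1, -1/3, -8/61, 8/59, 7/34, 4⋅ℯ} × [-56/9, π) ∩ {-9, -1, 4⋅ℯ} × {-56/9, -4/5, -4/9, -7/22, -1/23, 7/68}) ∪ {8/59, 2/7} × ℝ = ({8/59, 2/7} × ℝ) ∪ ({-9, -1, 4⋅ℯ} × {-56/9, -4/5, -4/9, -7/22, -1/23, 7/68})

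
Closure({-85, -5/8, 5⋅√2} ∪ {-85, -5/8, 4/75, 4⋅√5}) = {-85, -5/8, 4/75, 5⋅√2, 4⋅√5}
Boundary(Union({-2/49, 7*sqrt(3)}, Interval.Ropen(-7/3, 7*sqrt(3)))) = {-7/3, 7*sqrt(3)}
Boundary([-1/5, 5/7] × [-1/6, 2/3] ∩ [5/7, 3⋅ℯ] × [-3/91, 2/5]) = {5/7} × [-3/91, 2/5]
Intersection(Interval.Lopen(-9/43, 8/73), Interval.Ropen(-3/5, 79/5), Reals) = Interval.Lopen(-9/43, 8/73)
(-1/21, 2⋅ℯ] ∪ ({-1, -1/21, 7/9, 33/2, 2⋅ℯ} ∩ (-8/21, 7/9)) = [-1/21, 2⋅ℯ]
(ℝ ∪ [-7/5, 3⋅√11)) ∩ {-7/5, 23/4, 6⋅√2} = {-7/5, 23/4, 6⋅√2}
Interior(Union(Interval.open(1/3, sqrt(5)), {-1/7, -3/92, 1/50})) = Interval.open(1/3, sqrt(5))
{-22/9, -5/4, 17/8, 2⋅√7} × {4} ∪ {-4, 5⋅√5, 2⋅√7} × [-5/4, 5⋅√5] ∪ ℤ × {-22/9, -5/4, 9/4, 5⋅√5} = (ℤ × {-22/9, -5/4, 9/4, 5⋅√5}) ∪ ({-22/9, -5/4, 17/8, 2⋅√7} × {4}) ∪ ({-4, 5⋅√5, 2⋅√7} × [-5/4, 5⋅√5])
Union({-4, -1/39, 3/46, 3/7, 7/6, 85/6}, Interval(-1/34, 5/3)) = Union({-4, 85/6}, Interval(-1/34, 5/3))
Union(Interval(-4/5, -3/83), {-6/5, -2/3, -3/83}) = Union({-6/5}, Interval(-4/5, -3/83))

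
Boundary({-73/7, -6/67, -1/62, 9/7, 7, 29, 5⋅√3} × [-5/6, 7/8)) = {-73/7, -6/67, -1/62, 9/7, 7, 29, 5⋅√3} × [-5/6, 7/8]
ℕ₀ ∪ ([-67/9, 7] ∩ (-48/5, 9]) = [-67/9, 7] ∪ ℕ₀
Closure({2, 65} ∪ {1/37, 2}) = {1/37, 2, 65}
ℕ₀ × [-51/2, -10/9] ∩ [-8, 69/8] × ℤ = {0, 1, …, 8} × {-25, -24, …, -2}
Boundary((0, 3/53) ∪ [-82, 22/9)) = {-82, 22/9}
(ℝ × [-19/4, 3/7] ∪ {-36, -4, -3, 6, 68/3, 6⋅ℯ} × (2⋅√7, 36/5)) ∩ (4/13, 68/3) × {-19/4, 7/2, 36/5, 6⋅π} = (4/13, 68/3) × {-19/4}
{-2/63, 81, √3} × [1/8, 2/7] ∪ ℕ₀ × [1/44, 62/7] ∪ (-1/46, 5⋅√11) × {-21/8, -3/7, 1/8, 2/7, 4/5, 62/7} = (ℕ₀ × [1/44, 62/7]) ∪ ({-2/63, 81, √3} × [1/8, 2/7]) ∪ ((-1/46, 5⋅√11) × {-21/8, -3/7, 1/8, 2/7, 4/5, 62/7})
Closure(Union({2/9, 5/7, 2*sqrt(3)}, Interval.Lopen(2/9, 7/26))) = Union({5/7, 2*sqrt(3)}, Interval(2/9, 7/26))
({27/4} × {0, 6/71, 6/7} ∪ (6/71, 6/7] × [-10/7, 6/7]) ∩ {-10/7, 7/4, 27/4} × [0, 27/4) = {27/4} × {0, 6/71, 6/7}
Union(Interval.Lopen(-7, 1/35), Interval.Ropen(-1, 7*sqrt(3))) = Interval.open(-7, 7*sqrt(3))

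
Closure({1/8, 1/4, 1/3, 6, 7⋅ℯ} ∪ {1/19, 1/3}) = {1/19, 1/8, 1/4, 1/3, 6, 7⋅ℯ}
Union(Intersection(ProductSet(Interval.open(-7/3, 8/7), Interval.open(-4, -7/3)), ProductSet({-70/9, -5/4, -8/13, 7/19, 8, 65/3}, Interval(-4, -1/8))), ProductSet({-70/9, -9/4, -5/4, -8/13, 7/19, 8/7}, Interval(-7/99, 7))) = Union(ProductSet({-5/4, -8/13, 7/19}, Interval.open(-4, -7/3)), ProductSet({-70/9, -9/4, -5/4, -8/13, 7/19, 8/7}, Interval(-7/99, 7)))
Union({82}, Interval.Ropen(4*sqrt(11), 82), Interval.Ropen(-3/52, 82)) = Interval(-3/52, 82)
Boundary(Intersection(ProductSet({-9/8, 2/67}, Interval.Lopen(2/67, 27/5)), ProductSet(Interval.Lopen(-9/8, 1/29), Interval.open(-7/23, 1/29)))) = ProductSet({2/67}, Interval(2/67, 1/29))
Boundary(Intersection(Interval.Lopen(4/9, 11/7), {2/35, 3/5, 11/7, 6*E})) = {3/5, 11/7}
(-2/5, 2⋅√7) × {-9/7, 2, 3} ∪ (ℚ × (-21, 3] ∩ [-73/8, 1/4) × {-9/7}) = ((ℚ ∩ [-73/8, 1/4)) × {-9/7}) ∪ ((-2/5, 2⋅√7) × {-9/7, 2, 3})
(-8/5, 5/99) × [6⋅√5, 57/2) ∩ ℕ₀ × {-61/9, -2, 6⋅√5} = {0} × {6⋅√5}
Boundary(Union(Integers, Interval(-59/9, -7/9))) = Union(Complement(Integers, Interval.open(-59/9, -7/9)), {-59/9, -7/9})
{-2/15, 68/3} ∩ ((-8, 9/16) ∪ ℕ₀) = {-2/15}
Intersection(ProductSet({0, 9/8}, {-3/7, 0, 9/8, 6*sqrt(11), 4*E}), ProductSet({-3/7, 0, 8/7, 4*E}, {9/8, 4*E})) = ProductSet({0}, {9/8, 4*E})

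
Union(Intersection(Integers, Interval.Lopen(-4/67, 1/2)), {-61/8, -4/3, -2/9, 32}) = Union({-61/8, -4/3, -2/9, 32}, Range(0, 1, 1))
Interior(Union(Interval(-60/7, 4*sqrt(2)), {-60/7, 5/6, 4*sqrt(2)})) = Interval.open(-60/7, 4*sqrt(2))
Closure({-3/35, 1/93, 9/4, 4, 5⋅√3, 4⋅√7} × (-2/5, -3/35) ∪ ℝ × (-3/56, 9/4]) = (ℝ × [-3/56, 9/4]) ∪ ({-3/35, 1/93, 9/4, 4, 5⋅√3, 4⋅√7} × [-2/5, -3/35])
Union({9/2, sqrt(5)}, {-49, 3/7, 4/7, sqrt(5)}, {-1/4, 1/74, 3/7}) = {-49, -1/4, 1/74, 3/7, 4/7, 9/2, sqrt(5)}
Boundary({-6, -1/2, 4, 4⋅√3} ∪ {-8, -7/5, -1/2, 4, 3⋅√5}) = {-8, -6, -7/5, -1/2, 4, 4⋅√3, 3⋅√5}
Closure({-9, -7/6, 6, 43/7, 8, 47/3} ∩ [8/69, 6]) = {6}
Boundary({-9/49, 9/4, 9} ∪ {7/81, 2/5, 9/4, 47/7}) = {-9/49, 7/81, 2/5, 9/4, 47/7, 9}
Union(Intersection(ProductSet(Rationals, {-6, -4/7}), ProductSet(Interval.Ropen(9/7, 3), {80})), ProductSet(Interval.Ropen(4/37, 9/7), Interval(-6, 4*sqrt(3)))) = ProductSet(Interval.Ropen(4/37, 9/7), Interval(-6, 4*sqrt(3)))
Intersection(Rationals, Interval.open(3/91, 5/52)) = Intersection(Interval.open(3/91, 5/52), Rationals)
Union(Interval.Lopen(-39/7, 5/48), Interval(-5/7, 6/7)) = Interval.Lopen(-39/7, 6/7)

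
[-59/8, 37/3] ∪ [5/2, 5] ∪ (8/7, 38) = [-59/8, 38)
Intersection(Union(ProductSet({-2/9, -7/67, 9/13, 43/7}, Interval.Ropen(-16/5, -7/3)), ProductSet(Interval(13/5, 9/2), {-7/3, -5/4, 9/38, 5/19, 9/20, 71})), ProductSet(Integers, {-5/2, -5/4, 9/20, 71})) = ProductSet(Range(3, 5, 1), {-5/4, 9/20, 71})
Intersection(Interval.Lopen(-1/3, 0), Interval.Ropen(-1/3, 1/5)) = Interval.Lopen(-1/3, 0)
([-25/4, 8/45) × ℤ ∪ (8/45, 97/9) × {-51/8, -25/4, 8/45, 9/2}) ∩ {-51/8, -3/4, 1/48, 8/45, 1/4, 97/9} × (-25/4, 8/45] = ({1/4} × {8/45}) ∪ ({-3/4, 1/48} × {-6, -5, …, 0})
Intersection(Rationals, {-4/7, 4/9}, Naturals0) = EmptySet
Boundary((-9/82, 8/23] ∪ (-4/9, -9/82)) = {-4/9, -9/82, 8/23}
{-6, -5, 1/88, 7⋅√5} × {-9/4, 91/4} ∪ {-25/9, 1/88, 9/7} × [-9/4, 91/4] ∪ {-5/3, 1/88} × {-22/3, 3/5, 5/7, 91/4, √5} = ({-25/9, 1/88, 9/7} × [-9/4, 91/4]) ∪ ({-5/3, 1/88} × {-22/3, 3/5, 5/7, 91/4, √5}) ∪ ({-6, -5, 1/88, 7⋅√5} × {-9/4, 91/4})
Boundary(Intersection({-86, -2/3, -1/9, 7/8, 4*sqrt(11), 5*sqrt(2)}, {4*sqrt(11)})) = {4*sqrt(11)}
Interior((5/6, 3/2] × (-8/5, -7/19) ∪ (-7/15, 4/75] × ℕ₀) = (5/6, 3/2) × (-8/5, -7/19)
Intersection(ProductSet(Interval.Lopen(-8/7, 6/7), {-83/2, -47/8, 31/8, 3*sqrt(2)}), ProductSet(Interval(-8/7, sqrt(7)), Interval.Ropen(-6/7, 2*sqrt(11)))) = ProductSet(Interval.Lopen(-8/7, 6/7), {31/8, 3*sqrt(2)})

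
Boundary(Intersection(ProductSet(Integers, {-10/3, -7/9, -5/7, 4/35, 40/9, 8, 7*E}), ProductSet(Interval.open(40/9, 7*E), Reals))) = ProductSet(Range(5, 20, 1), {-10/3, -7/9, -5/7, 4/35, 40/9, 8, 7*E})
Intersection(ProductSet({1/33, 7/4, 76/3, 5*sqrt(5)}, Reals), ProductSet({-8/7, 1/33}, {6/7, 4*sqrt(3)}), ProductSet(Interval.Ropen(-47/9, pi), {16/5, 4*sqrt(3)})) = ProductSet({1/33}, {4*sqrt(3)})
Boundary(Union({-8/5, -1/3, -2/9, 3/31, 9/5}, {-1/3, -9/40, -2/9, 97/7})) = {-8/5, -1/3, -9/40, -2/9, 3/31, 9/5, 97/7}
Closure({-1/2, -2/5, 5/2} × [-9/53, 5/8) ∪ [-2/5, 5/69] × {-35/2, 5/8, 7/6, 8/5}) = ({-1/2, -2/5, 5/2} × [-9/53, 5/8]) ∪ ([-2/5, 5/69] × {-35/2, 5/8, 7/6, 8/5})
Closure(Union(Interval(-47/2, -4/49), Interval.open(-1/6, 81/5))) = Interval(-47/2, 81/5)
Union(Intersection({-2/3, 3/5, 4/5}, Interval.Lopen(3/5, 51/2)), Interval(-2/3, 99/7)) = Interval(-2/3, 99/7)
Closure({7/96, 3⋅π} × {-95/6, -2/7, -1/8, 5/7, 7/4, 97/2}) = {7/96, 3⋅π} × {-95/6, -2/7, -1/8, 5/7, 7/4, 97/2}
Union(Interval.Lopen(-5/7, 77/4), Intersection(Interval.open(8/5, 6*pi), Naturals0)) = Union(Interval.Lopen(-5/7, 77/4), Range(2, 19, 1))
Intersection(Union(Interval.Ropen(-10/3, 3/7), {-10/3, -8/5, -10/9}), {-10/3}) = {-10/3}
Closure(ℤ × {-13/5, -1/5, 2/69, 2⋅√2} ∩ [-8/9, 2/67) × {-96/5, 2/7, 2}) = ∅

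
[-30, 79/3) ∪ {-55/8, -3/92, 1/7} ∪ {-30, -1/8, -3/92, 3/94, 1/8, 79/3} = [-30, 79/3]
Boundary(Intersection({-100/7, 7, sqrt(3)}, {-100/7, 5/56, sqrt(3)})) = {-100/7, sqrt(3)}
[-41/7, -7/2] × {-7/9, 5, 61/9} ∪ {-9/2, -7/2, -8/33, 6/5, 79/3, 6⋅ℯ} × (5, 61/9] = ([-41/7, -7/2] × {-7/9, 5, 61/9}) ∪ ({-9/2, -7/2, -8/33, 6/5, 79/3, 6⋅ℯ} × (5, 61/9])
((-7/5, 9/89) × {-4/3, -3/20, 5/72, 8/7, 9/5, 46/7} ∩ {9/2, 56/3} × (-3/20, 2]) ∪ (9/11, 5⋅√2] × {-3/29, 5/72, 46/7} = (9/11, 5⋅√2] × {-3/29, 5/72, 46/7}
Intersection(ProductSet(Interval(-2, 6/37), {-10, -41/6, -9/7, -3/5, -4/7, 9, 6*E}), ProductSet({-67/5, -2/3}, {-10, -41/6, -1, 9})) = ProductSet({-2/3}, {-10, -41/6, 9})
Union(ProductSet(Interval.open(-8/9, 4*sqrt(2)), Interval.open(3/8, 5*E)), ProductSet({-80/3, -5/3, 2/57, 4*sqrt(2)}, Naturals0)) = Union(ProductSet({-80/3, -5/3, 2/57, 4*sqrt(2)}, Naturals0), ProductSet(Interval.open(-8/9, 4*sqrt(2)), Interval.open(3/8, 5*E)))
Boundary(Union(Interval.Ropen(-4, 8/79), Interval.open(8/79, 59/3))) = {-4, 8/79, 59/3}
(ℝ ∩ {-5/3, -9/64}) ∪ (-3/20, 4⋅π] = {-5/3} ∪ (-3/20, 4⋅π]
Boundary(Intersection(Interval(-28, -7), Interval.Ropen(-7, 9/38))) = {-7}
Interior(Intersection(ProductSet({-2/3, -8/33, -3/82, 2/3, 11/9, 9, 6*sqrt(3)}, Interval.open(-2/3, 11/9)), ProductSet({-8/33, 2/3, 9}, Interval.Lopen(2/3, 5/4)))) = EmptySet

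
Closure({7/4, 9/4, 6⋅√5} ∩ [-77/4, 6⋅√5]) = {7/4, 9/4, 6⋅√5}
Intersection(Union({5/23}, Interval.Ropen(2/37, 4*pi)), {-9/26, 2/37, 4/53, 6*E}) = {2/37, 4/53}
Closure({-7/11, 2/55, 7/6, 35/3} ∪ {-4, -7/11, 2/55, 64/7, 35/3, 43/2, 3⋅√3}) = {-4, -7/11, 2/55, 7/6, 64/7, 35/3, 43/2, 3⋅√3}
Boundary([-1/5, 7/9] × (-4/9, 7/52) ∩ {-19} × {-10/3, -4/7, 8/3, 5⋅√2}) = ∅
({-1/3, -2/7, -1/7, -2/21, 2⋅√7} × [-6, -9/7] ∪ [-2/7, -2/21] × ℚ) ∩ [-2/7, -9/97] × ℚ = [-2/7, -2/21] × ℚ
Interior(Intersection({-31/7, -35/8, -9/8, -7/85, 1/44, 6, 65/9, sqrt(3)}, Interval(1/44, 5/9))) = EmptySet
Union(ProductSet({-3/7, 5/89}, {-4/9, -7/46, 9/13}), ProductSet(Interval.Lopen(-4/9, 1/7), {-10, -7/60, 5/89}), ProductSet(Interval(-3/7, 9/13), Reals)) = Union(ProductSet(Interval.Lopen(-4/9, 1/7), {-10, -7/60, 5/89}), ProductSet(Interval(-3/7, 9/13), Reals))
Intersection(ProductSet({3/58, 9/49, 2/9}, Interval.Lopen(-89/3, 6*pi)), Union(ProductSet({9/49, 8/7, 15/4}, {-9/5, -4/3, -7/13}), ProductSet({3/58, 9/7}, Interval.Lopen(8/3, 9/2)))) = Union(ProductSet({3/58}, Interval.Lopen(8/3, 9/2)), ProductSet({9/49}, {-9/5, -4/3, -7/13}))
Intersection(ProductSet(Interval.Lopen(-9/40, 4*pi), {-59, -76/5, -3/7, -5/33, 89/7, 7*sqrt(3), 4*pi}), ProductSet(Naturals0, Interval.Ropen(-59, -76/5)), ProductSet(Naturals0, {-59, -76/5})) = ProductSet(Range(0, 13, 1), {-59})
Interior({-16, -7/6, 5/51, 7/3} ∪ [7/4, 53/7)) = (7/4, 53/7)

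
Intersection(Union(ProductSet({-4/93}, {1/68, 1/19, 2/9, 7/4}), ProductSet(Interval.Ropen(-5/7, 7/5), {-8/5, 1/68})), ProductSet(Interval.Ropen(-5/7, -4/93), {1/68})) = ProductSet(Interval.Ropen(-5/7, -4/93), {1/68})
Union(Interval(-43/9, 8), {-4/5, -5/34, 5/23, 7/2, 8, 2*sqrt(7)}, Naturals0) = Union(Interval(-43/9, 8), Naturals0)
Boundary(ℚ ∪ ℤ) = ℝ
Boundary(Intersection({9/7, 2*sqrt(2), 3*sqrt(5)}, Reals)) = {9/7, 2*sqrt(2), 3*sqrt(5)}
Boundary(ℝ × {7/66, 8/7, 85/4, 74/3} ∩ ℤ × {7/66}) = ℤ × {7/66}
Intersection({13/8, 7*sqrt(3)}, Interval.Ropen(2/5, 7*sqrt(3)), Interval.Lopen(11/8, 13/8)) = {13/8}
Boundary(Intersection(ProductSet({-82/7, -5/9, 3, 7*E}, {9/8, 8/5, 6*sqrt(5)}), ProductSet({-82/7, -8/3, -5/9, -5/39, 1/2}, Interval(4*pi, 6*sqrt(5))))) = ProductSet({-82/7, -5/9}, {6*sqrt(5)})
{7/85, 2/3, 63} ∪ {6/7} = {7/85, 2/3, 6/7, 63}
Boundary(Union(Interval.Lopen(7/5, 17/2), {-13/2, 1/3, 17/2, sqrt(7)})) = {-13/2, 1/3, 7/5, 17/2}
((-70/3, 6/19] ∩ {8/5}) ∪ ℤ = ℤ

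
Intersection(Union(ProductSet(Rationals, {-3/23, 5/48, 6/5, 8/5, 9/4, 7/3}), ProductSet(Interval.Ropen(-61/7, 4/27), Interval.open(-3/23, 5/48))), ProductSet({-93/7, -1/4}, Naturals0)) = ProductSet({-1/4}, Range(0, 1, 1))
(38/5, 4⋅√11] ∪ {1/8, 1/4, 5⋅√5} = {1/8, 1/4} ∪ (38/5, 4⋅√11]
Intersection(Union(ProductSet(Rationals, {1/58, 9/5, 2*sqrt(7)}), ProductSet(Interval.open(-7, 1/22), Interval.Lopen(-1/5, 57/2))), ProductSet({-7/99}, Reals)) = ProductSet({-7/99}, Interval.Lopen(-1/5, 57/2))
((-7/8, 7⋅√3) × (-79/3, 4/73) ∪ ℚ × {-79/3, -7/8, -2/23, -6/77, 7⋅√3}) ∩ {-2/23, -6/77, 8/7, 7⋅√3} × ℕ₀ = {-2/23, -6/77, 8/7} × {0}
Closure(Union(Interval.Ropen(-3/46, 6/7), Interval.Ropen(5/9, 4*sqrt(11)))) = Interval(-3/46, 4*sqrt(11))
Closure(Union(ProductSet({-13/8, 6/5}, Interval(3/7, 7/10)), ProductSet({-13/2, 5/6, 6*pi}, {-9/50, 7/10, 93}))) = Union(ProductSet({-13/8, 6/5}, Interval(3/7, 7/10)), ProductSet({-13/2, 5/6, 6*pi}, {-9/50, 7/10, 93}))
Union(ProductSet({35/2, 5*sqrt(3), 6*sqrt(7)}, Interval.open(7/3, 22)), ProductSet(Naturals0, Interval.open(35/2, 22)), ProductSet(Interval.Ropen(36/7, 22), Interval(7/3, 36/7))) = Union(ProductSet({35/2, 5*sqrt(3), 6*sqrt(7)}, Interval.open(7/3, 22)), ProductSet(Interval.Ropen(36/7, 22), Interval(7/3, 36/7)), ProductSet(Naturals0, Interval.open(35/2, 22)))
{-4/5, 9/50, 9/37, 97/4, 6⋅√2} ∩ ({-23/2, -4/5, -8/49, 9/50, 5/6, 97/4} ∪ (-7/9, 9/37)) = {-4/5, 9/50, 97/4}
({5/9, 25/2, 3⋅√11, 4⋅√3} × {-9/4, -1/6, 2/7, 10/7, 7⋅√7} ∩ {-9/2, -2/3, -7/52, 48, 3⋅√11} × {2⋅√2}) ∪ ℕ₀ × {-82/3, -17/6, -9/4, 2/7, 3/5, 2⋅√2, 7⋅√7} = ℕ₀ × {-82/3, -17/6, -9/4, 2/7, 3/5, 2⋅√2, 7⋅√7}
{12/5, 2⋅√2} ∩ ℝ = {12/5, 2⋅√2}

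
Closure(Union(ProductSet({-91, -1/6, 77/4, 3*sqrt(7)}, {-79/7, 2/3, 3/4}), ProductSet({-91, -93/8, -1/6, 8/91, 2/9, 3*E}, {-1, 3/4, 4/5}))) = Union(ProductSet({-91, -1/6, 77/4, 3*sqrt(7)}, {-79/7, 2/3, 3/4}), ProductSet({-91, -93/8, -1/6, 8/91, 2/9, 3*E}, {-1, 3/4, 4/5}))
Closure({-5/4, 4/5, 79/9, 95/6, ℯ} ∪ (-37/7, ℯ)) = [-37/7, ℯ] ∪ {79/9, 95/6}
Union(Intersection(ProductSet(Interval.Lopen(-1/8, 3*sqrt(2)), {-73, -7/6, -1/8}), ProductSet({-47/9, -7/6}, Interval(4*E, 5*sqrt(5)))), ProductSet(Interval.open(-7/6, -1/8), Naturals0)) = ProductSet(Interval.open(-7/6, -1/8), Naturals0)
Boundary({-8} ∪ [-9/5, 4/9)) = {-8, -9/5, 4/9}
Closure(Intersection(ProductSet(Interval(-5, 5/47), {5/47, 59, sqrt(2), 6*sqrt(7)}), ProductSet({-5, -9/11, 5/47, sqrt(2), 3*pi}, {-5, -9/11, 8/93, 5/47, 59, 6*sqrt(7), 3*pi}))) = ProductSet({-5, -9/11, 5/47}, {5/47, 59, 6*sqrt(7)})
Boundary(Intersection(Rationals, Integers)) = Integers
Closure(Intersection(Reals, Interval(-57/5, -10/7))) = Interval(-57/5, -10/7)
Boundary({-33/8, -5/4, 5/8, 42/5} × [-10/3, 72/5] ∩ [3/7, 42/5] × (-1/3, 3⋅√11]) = {5/8, 42/5} × [-1/3, 3⋅√11]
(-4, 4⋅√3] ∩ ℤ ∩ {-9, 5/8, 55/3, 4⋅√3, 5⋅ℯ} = ∅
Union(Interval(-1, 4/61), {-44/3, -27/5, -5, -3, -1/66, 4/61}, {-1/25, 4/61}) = Union({-44/3, -27/5, -5, -3}, Interval(-1, 4/61))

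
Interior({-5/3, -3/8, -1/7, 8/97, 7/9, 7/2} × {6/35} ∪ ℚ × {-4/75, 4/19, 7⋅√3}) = ∅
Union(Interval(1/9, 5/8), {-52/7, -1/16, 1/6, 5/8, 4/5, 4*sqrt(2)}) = Union({-52/7, -1/16, 4/5, 4*sqrt(2)}, Interval(1/9, 5/8))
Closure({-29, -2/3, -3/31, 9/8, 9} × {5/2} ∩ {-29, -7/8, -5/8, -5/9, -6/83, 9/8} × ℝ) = {-29, 9/8} × {5/2}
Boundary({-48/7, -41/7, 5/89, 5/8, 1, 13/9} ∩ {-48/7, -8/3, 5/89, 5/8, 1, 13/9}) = {-48/7, 5/89, 5/8, 1, 13/9}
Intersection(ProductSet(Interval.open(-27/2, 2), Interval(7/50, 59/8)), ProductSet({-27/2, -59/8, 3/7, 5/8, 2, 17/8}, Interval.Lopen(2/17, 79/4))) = ProductSet({-59/8, 3/7, 5/8}, Interval(7/50, 59/8))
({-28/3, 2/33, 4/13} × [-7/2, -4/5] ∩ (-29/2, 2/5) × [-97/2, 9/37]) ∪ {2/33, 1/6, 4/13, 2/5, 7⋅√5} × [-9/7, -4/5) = ({-28/3, 2/33, 4/13} × [-7/2, -4/5]) ∪ ({2/33, 1/6, 4/13, 2/5, 7⋅√5} × [-9/7, -4/5))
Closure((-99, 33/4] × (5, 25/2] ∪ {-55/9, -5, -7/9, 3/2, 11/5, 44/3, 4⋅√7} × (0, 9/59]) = ({-99, 33/4} × [5, 25/2]) ∪ ([-99, 33/4] × {5, 25/2}) ∪ ((-99, 33/4] × (5, 25/2]) ∪ ({-55/9, -5, -7/9, 3/2, 11/5, 44/3, 4⋅√7} × [0, 9/59])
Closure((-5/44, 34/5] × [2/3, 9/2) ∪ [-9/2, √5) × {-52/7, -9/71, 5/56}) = ({-5/44, 34/5} × [2/3, 9/2]) ∪ ([-5/44, 34/5] × {2/3, 9/2}) ∪ ((-5/44, 34/5] × [2/3, 9/2)) ∪ ([-9/2, √5] × {-52/7, -9/71, 5/56})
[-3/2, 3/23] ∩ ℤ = {-1, 0}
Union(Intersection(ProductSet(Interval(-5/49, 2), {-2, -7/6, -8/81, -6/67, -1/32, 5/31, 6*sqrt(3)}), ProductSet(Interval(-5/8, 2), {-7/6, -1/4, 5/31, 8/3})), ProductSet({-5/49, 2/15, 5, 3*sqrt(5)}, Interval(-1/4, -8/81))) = Union(ProductSet({-5/49, 2/15, 5, 3*sqrt(5)}, Interval(-1/4, -8/81)), ProductSet(Interval(-5/49, 2), {-7/6, 5/31}))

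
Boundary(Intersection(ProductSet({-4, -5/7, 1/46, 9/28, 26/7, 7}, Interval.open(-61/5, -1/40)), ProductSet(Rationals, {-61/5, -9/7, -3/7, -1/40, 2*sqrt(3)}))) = ProductSet({-4, -5/7, 1/46, 9/28, 26/7, 7}, {-9/7, -3/7})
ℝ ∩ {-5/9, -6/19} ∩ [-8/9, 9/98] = {-5/9, -6/19}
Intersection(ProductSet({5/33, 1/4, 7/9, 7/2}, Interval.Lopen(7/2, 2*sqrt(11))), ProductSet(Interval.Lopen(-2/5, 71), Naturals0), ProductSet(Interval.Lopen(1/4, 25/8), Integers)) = ProductSet({7/9}, Range(4, 7, 1))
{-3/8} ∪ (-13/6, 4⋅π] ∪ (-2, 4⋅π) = (-13/6, 4⋅π]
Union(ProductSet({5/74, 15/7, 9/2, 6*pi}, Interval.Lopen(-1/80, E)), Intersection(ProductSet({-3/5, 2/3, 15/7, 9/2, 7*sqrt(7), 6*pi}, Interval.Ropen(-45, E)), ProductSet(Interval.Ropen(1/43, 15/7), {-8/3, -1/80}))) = Union(ProductSet({2/3}, {-8/3, -1/80}), ProductSet({5/74, 15/7, 9/2, 6*pi}, Interval.Lopen(-1/80, E)))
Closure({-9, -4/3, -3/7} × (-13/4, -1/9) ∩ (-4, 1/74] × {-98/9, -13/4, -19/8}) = {-4/3, -3/7} × {-19/8}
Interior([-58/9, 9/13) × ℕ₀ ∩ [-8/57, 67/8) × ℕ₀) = ∅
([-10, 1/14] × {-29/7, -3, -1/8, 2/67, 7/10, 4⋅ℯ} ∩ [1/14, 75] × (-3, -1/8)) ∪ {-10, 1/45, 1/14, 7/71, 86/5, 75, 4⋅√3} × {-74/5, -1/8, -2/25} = {-10, 1/45, 1/14, 7/71, 86/5, 75, 4⋅√3} × {-74/5, -1/8, -2/25}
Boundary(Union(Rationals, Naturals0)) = Reals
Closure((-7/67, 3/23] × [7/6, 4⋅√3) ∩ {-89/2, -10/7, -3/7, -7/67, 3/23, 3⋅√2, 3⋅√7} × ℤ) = {3/23} × {2, 3, …, 6}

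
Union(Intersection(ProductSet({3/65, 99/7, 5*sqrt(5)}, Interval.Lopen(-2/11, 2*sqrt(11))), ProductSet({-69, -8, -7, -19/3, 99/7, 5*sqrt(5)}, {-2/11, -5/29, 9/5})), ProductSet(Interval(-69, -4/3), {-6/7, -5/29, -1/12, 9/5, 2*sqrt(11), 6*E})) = Union(ProductSet({99/7, 5*sqrt(5)}, {-5/29, 9/5}), ProductSet(Interval(-69, -4/3), {-6/7, -5/29, -1/12, 9/5, 2*sqrt(11), 6*E}))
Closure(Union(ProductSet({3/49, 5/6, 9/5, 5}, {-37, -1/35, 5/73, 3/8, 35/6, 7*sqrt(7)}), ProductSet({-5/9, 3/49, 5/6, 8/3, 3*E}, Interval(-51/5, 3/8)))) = Union(ProductSet({3/49, 5/6, 9/5, 5}, {-37, -1/35, 5/73, 3/8, 35/6, 7*sqrt(7)}), ProductSet({-5/9, 3/49, 5/6, 8/3, 3*E}, Interval(-51/5, 3/8)))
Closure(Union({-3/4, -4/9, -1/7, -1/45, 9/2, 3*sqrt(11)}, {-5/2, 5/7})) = {-5/2, -3/4, -4/9, -1/7, -1/45, 5/7, 9/2, 3*sqrt(11)}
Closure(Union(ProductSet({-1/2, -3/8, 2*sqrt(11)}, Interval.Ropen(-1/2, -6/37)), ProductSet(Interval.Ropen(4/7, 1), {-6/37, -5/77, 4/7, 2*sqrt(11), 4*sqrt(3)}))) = Union(ProductSet({-1/2, -3/8, 2*sqrt(11)}, Interval(-1/2, -6/37)), ProductSet(Interval(4/7, 1), {-6/37, -5/77, 4/7, 2*sqrt(11), 4*sqrt(3)}))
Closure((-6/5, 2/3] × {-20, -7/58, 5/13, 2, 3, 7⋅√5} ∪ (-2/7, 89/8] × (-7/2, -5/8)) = ({-2/7, 89/8} × [-7/2, -5/8]) ∪ ([-2/7, 89/8] × {-7/2, -5/8}) ∪ ((-2/7, 89/8] × (-7/2, -5/8)) ∪ ([-6/5, 2/3] × {-20, -7/58, 5/13, 2, 3, 7⋅√5})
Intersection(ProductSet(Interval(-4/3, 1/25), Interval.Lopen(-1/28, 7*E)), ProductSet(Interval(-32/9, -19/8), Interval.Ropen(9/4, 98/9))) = EmptySet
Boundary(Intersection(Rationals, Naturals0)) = Naturals0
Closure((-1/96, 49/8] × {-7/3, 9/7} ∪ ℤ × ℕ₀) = (ℤ × ℕ₀) ∪ ([-1/96, 49/8] × {-7/3, 9/7})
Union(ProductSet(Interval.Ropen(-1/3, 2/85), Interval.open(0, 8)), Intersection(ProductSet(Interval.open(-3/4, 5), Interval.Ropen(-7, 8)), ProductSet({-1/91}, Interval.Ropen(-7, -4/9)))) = Union(ProductSet({-1/91}, Interval.Ropen(-7, -4/9)), ProductSet(Interval.Ropen(-1/3, 2/85), Interval.open(0, 8)))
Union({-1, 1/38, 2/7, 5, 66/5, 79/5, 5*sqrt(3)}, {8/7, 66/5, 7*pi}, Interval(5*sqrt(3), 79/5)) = Union({-1, 1/38, 2/7, 8/7, 5, 7*pi}, Interval(5*sqrt(3), 79/5))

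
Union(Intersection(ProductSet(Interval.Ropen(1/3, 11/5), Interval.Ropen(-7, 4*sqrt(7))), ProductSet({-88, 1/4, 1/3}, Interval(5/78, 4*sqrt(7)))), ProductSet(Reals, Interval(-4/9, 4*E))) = ProductSet(Reals, Interval(-4/9, 4*E))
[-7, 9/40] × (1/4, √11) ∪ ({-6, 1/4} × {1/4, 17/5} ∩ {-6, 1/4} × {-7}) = [-7, 9/40] × (1/4, √11)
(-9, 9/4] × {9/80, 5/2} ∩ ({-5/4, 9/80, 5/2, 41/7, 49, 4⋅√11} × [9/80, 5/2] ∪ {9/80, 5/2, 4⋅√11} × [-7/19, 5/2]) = {-5/4, 9/80} × {9/80, 5/2}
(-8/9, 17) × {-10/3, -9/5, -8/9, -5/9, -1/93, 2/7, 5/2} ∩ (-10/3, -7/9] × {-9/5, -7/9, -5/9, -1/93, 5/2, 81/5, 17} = (-8/9, -7/9] × {-9/5, -5/9, -1/93, 5/2}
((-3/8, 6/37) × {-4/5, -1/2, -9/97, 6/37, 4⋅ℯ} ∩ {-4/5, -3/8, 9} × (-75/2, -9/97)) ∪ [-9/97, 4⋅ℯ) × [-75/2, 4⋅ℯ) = [-9/97, 4⋅ℯ) × [-75/2, 4⋅ℯ)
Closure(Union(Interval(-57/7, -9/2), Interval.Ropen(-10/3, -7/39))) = Union(Interval(-57/7, -9/2), Interval(-10/3, -7/39))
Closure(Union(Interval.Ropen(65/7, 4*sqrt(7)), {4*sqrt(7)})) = Interval(65/7, 4*sqrt(7))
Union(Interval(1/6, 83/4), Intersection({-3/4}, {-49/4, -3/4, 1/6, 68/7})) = Union({-3/4}, Interval(1/6, 83/4))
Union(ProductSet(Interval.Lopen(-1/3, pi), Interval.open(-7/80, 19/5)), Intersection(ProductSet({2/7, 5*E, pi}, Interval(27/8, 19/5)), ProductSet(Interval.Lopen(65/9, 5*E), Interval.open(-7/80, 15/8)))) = ProductSet(Interval.Lopen(-1/3, pi), Interval.open(-7/80, 19/5))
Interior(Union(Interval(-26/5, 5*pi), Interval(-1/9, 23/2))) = Interval.open(-26/5, 5*pi)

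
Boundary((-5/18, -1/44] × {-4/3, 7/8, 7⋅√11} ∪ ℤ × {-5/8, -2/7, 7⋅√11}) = (ℤ × {-5/8, -2/7, 7⋅√11}) ∪ ([-5/18, -1/44] × {-4/3, 7/8, 7⋅√11})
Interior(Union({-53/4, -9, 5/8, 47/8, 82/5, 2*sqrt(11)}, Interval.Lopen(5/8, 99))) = Interval.open(5/8, 99)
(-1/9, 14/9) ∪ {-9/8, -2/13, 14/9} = {-9/8, -2/13} ∪ (-1/9, 14/9]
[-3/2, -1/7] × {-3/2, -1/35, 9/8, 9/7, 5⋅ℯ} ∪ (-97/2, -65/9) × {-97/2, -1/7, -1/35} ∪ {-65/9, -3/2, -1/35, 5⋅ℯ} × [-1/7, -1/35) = ((-97/2, -65/9) × {-97/2, -1/7, -1/35}) ∪ ({-65/9, -3/2, -1/35, 5⋅ℯ} × [-1/7, -1/35)) ∪ ([-3/2, -1/7] × {-3/2, -1/35, 9/8, 9/7, 5⋅ℯ})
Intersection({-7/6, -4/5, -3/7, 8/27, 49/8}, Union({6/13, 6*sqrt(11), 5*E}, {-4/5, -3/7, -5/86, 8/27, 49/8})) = {-4/5, -3/7, 8/27, 49/8}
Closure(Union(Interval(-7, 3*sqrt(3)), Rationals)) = Union(Interval(-oo, oo), Rationals)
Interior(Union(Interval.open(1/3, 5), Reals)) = Interval(-oo, oo)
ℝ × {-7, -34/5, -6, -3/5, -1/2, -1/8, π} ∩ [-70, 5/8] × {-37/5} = ∅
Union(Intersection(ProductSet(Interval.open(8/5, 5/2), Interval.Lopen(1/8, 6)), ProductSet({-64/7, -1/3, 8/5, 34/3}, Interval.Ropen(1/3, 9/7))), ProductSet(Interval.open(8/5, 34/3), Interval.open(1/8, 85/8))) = ProductSet(Interval.open(8/5, 34/3), Interval.open(1/8, 85/8))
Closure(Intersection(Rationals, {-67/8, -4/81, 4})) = {-67/8, -4/81, 4}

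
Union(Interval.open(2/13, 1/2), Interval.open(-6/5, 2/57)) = Union(Interval.open(-6/5, 2/57), Interval.open(2/13, 1/2))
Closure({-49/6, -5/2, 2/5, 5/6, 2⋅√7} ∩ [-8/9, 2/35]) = ∅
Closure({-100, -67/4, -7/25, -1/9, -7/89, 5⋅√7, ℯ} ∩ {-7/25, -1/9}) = {-7/25, -1/9}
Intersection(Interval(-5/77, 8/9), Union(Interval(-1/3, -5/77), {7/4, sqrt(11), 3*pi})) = {-5/77}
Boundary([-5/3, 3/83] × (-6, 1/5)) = ({-5/3, 3/83} × [-6, 1/5]) ∪ ([-5/3, 3/83] × {-6, 1/5})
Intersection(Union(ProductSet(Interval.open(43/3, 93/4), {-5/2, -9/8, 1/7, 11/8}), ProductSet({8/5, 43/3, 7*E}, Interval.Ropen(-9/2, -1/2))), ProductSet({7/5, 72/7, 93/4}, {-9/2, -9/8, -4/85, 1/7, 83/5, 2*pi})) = EmptySet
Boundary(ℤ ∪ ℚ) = ℝ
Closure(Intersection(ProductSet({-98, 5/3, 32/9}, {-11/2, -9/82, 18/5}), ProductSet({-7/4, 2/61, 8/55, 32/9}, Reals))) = ProductSet({32/9}, {-11/2, -9/82, 18/5})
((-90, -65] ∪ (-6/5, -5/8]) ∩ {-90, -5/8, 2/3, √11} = {-5/8}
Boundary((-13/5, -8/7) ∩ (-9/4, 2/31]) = {-9/4, -8/7}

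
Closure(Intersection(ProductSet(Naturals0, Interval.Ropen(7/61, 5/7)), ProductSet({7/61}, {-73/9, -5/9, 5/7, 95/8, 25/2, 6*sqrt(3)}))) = EmptySet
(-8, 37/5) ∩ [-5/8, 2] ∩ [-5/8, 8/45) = [-5/8, 8/45)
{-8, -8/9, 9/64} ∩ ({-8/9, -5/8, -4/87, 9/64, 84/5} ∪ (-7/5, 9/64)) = {-8/9, 9/64}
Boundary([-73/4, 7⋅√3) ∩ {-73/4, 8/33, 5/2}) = {-73/4, 8/33, 5/2}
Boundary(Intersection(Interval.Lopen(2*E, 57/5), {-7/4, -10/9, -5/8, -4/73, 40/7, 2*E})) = {40/7}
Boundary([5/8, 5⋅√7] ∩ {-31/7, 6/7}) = {6/7}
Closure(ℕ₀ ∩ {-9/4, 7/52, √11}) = ∅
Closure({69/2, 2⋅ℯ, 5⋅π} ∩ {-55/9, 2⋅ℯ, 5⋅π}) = {2⋅ℯ, 5⋅π}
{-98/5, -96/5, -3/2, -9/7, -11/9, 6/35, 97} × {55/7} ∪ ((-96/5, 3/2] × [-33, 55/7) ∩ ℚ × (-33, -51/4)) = ({-98/5, -96/5, -3/2, -9/7, -11/9, 6/35, 97} × {55/7}) ∪ ((ℚ ∩ (-96/5, 3/2]) × (-33, -51/4))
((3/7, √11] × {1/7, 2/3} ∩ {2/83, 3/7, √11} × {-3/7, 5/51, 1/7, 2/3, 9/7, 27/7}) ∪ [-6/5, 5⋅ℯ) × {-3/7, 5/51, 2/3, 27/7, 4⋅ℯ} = ({√11} × {1/7, 2/3}) ∪ ([-6/5, 5⋅ℯ) × {-3/7, 5/51, 2/3, 27/7, 4⋅ℯ})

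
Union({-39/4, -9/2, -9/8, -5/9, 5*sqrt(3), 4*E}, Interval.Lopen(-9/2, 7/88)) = Union({-39/4, 5*sqrt(3), 4*E}, Interval(-9/2, 7/88))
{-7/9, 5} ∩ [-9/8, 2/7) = {-7/9}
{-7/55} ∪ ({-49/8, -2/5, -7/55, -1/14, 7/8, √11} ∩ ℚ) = {-49/8, -2/5, -7/55, -1/14, 7/8}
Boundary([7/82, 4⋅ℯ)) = {7/82, 4⋅ℯ}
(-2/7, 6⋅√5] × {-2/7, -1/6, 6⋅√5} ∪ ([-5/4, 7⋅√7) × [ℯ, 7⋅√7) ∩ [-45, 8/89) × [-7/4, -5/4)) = (-2/7, 6⋅√5] × {-2/7, -1/6, 6⋅√5}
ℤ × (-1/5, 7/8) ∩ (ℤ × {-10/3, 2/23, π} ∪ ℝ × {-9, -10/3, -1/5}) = ℤ × {2/23}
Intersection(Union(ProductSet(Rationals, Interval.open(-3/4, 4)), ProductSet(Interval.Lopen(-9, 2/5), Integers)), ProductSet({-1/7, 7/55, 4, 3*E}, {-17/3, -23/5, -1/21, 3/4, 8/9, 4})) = Union(ProductSet({-1/7, 7/55}, {4}), ProductSet({-1/7, 7/55, 4}, {-1/21, 3/4, 8/9}))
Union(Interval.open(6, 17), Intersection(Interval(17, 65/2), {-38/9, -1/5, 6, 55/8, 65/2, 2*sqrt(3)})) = Union({65/2}, Interval.open(6, 17))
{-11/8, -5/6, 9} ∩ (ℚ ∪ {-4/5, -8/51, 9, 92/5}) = {-11/8, -5/6, 9}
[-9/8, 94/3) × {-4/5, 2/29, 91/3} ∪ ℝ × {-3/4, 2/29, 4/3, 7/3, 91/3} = (ℝ × {-3/4, 2/29, 4/3, 7/3, 91/3}) ∪ ([-9/8, 94/3) × {-4/5, 2/29, 91/3})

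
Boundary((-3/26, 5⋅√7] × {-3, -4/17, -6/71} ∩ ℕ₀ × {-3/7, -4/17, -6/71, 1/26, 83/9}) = {0, 1, …, 13} × {-4/17, -6/71}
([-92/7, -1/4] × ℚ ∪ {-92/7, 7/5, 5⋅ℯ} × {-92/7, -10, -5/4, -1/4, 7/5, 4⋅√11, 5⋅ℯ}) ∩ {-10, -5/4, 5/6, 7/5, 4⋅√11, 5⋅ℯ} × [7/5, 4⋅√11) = ({7/5, 5⋅ℯ} × {7/5}) ∪ ({-10, -5/4} × (ℚ ∩ [7/5, 4⋅√11)))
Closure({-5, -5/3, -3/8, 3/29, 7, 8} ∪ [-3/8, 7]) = {-5, -5/3, 8} ∪ [-3/8, 7]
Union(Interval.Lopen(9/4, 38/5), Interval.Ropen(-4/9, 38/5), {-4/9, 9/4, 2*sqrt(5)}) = Interval(-4/9, 38/5)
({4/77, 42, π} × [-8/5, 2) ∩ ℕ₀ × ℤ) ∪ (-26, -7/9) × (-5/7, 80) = ({42} × {-1, 0, 1}) ∪ ((-26, -7/9) × (-5/7, 80))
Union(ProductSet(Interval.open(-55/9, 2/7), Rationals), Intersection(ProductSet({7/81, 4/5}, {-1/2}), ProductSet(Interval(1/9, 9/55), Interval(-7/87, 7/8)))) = ProductSet(Interval.open(-55/9, 2/7), Rationals)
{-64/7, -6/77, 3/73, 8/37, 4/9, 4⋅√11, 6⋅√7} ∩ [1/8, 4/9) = {8/37}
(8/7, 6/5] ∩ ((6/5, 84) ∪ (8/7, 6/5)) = (8/7, 6/5)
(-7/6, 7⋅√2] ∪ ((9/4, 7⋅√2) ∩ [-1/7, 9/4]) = (-7/6, 7⋅√2]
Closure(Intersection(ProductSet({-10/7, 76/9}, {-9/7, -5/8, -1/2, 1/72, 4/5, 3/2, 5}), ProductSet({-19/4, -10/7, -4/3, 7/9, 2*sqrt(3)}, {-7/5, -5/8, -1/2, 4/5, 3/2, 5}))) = ProductSet({-10/7}, {-5/8, -1/2, 4/5, 3/2, 5})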